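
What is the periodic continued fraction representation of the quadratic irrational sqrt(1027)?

Write x_i = (sqrt(1027) + m_i)/d_i with (m_0, d_0) = (0, 1). a_0 = floor(sqrt(1027)) = 32, since 32^2 = 1024 <= 1027 < 1089 = 33^2.
Iterate m_{i+1} = d_i*a_i - m_i, d_{i+1} = (1027 - m_{i+1}^2)/d_i, a_{i+1} = floor((a_0 + m_{i+1})/d_{i+1}):
  m_1 = 1*32 - 0 = 32, d_1 = (1027 - 32^2)/1 = 3/1 = 3, a_1 = floor((32 + 32)/3) = 21.
  m_2 = 3*21 - 32 = 31, d_2 = (1027 - 31^2)/3 = 66/3 = 22, a_2 = floor((32 + 31)/22) = 2.
  m_3 = 22*2 - 31 = 13, d_3 = (1027 - 13^2)/22 = 858/22 = 39, a_3 = floor((32 + 13)/39) = 1.
  m_4 = 39*1 - 13 = 26, d_4 = (1027 - 26^2)/39 = 351/39 = 9, a_4 = floor((32 + 26)/9) = 6.
  m_5 = 9*6 - 26 = 28, d_5 = (1027 - 28^2)/9 = 243/9 = 27, a_5 = floor((32 + 28)/27) = 2.
  m_6 = 27*2 - 28 = 26, d_6 = (1027 - 26^2)/27 = 351/27 = 13, a_6 = floor((32 + 26)/13) = 4.
  m_7 = 13*4 - 26 = 26, d_7 = (1027 - 26^2)/13 = 351/13 = 27, a_7 = floor((32 + 26)/27) = 2.
  m_8 = 27*2 - 26 = 28, d_8 = (1027 - 28^2)/27 = 243/27 = 9, a_8 = floor((32 + 28)/9) = 6.
  m_9 = 9*6 - 28 = 26, d_9 = (1027 - 26^2)/9 = 351/9 = 39, a_9 = floor((32 + 26)/39) = 1.
  m_10 = 39*1 - 26 = 13, d_10 = (1027 - 13^2)/39 = 858/39 = 22, a_10 = floor((32 + 13)/22) = 2.
  m_11 = 22*2 - 13 = 31, d_11 = (1027 - 31^2)/22 = 66/22 = 3, a_11 = floor((32 + 31)/3) = 21.
  m_12 = 3*21 - 31 = 32, d_12 = (1027 - 32^2)/3 = 3/3 = 1, a_12 = floor((32 + 32)/1) = 64.
  m_13 = 1*64 - 32 = 32, d_13 = (1027 - 32^2)/1 = 3/1 = 3: (m_13, d_13) = (m_1, d_1) = (32, 3), so from here the quotients repeat a_1, ..., a_12; the period length is 12.
Hence the expansion of sqrt(1027) is a_0 = 32 followed by the repeating block 21, 2, 1, 6, 2, 4, 2, 6, 1, 2, 21, 64 (period 12).

[32; (21, 2, 1, 6, 2, 4, 2, 6, 1, 2, 21, 64)]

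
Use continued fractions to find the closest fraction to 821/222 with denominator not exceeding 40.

Expand x = 821/222 as a continued fraction with the Euclidean algorithm:
  821 = 3*222 + 155, so a_0 = 3.
  222 = 1*155 + 67, so a_1 = 1.
  155 = 2*67 + 21, so a_2 = 2.
  67 = 3*21 + 4, so a_3 = 3.
  21 = 5*4 + 1, so a_4 = 5.
  4 = 4*1 + 0, so a_5 = 4.
so x = [3; 1, 2, 3, 5, 4].
Convergents (p_i = a_i*p_{i-1} + p_{i-2}, q_i = a_i*q_{i-1} + q_{i-2} with p_{-2}=0, p_{-1}=1, q_{-2}=1, q_{-1}=0), until the denominator exceeds 40:
  i=0: a_0=3, p_0 = 3*1 + 0 = 3, q_0 = 3*0 + 1 = 1.
  i=1: a_1=1, p_1 = 1*3 + 1 = 4, q_1 = 1*1 + 0 = 1.
  i=2: a_2=2, p_2 = 2*4 + 3 = 11, q_2 = 2*1 + 1 = 3.
  i=3: a_3=3, p_3 = 3*11 + 4 = 37, q_3 = 3*3 + 1 = 10.
  i=4: a_4=5, p_4 = 5*37 + 11 = 196, q_4 = 5*10 + 3 = 53.
q_4 = 53 > 40, so the last convergent with denominator <= 40 is p_3/q_3 = 37/10.
The closest fraction with denominator <= 40 is either p_3/q_3 or the intermediate fraction (k*p_3 + p_2)/(k*q_3 + q_2) with the largest k >= 1 whose denominator stays <= 40; these approach x as k grows, and every other convergent or intermediate fraction in range is farther away.
Largest k: floor((40 - q_2)/q_3) = floor((40 - 3)/10) = 3.
That gives (3*37 + 11)/(3*10 + 3) = 122/33.
Compare the errors: |x - 37/10| = |821*10 - 37*222|/(222*10) = 4/2220, and |x - 122/33| = |821*33 - 122*222|/(222*33) = 9/7326.
Cross-multiplying, 9*2220 = 19980 < 29304 = 4*7326, so 9/7326 is smaller: the intermediate fraction 122/33 is closer to x than 37/10.

122/33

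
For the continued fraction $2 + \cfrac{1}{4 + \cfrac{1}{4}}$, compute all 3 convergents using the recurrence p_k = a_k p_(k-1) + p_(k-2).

2/1, 9/4, 38/17

Using the convergent recurrence p_i = a_i*p_{i-1} + p_{i-2}, q_i = a_i*q_{i-1} + q_{i-2} with p_{-2}=0, p_{-1}=1, q_{-2}=1, q_{-1}=0:
  i=0: a_0=2, p_0 = 2*1 + 0 = 2, q_0 = 2*0 + 1 = 1.
  i=1: a_1=4, p_1 = 4*2 + 1 = 9, q_1 = 4*1 + 0 = 4.
  i=2: a_2=4, p_2 = 4*9 + 2 = 38, q_2 = 4*4 + 1 = 17.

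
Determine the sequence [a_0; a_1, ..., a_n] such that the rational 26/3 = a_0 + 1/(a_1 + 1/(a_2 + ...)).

[8; 1, 2]

Run the Euclidean algorithm on 26 and 3; the successive quotients are the partial quotients a_0, a_1, ... (each step inverts the fractional part left over by the previous one):
  26 = 8*3 + 2, so a_0 = 8.
  3 = 1*2 + 1, so a_1 = 1.
  2 = 2*1 + 0, so a_2 = 2.
The remainder reaches 0 after 3 divisions, so the expansion has 3 partial quotients, read off in order.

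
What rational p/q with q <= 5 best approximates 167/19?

Expand x = 167/19 as a continued fraction with the Euclidean algorithm:
  167 = 8*19 + 15, so a_0 = 8.
  19 = 1*15 + 4, so a_1 = 1.
  15 = 3*4 + 3, so a_2 = 3.
  4 = 1*3 + 1, so a_3 = 1.
  3 = 3*1 + 0, so a_4 = 3.
so x = [8; 1, 3, 1, 3].
Convergents (p_i = a_i*p_{i-1} + p_{i-2}, q_i = a_i*q_{i-1} + q_{i-2} with p_{-2}=0, p_{-1}=1, q_{-2}=1, q_{-1}=0), until the denominator exceeds 5:
  i=0: a_0=8, p_0 = 8*1 + 0 = 8, q_0 = 8*0 + 1 = 1.
  i=1: a_1=1, p_1 = 1*8 + 1 = 9, q_1 = 1*1 + 0 = 1.
  i=2: a_2=3, p_2 = 3*9 + 8 = 35, q_2 = 3*1 + 1 = 4.
  i=3: a_3=1, p_3 = 1*35 + 9 = 44, q_3 = 1*4 + 1 = 5.
  i=4: a_4=3, p_4 = 3*44 + 35 = 167, q_4 = 3*5 + 4 = 19.
q_4 = 19 > 5, so the last convergent with denominator <= 5 is p_3/q_3 = 44/5.
The closest fraction with denominator <= 5 is either p_3/q_3 or the intermediate fraction (k*p_3 + p_2)/(k*q_3 + q_2) with the largest k >= 1 whose denominator stays <= 5; these approach x as k grows, and every other convergent or intermediate fraction in range is farther away.
Largest k: floor((5 - q_2)/q_3) = floor((5 - 4)/5) = 0.
Since k = 0, no intermediate fraction beyond p_3/q_3 has denominator <= 5, so the convergent 44/5 is the closest (its error is |167*5 - 44*19|/(19*5) = 1/95).

44/5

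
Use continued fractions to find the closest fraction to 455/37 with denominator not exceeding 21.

Expand x = 455/37 as a continued fraction with the Euclidean algorithm:
  455 = 12*37 + 11, so a_0 = 12.
  37 = 3*11 + 4, so a_1 = 3.
  11 = 2*4 + 3, so a_2 = 2.
  4 = 1*3 + 1, so a_3 = 1.
  3 = 3*1 + 0, so a_4 = 3.
so x = [12; 3, 2, 1, 3].
Convergents (p_i = a_i*p_{i-1} + p_{i-2}, q_i = a_i*q_{i-1} + q_{i-2} with p_{-2}=0, p_{-1}=1, q_{-2}=1, q_{-1}=0), until the denominator exceeds 21:
  i=0: a_0=12, p_0 = 12*1 + 0 = 12, q_0 = 12*0 + 1 = 1.
  i=1: a_1=3, p_1 = 3*12 + 1 = 37, q_1 = 3*1 + 0 = 3.
  i=2: a_2=2, p_2 = 2*37 + 12 = 86, q_2 = 2*3 + 1 = 7.
  i=3: a_3=1, p_3 = 1*86 + 37 = 123, q_3 = 1*7 + 3 = 10.
  i=4: a_4=3, p_4 = 3*123 + 86 = 455, q_4 = 3*10 + 7 = 37.
q_4 = 37 > 21, so the last convergent with denominator <= 21 is p_3/q_3 = 123/10.
The closest fraction with denominator <= 21 is either p_3/q_3 or the intermediate fraction (k*p_3 + p_2)/(k*q_3 + q_2) with the largest k >= 1 whose denominator stays <= 21; these approach x as k grows, and every other convergent or intermediate fraction in range is farther away.
Largest k: floor((21 - q_2)/q_3) = floor((21 - 7)/10) = 1.
That gives (1*123 + 86)/(1*10 + 7) = 209/17.
Compare the errors: |x - 123/10| = |455*10 - 123*37|/(37*10) = 1/370, and |x - 209/17| = |455*17 - 209*37|/(37*17) = 2/629.
Cross-multiplying, 1*629 = 629 < 740 = 2*370, so 1/370 is smaller: the convergent 123/10 is closer to x than 209/17.

123/10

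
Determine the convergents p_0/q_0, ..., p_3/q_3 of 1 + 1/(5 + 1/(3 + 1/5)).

1/1, 6/5, 19/16, 101/85

Using the convergent recurrence p_i = a_i*p_{i-1} + p_{i-2}, q_i = a_i*q_{i-1} + q_{i-2} with p_{-2}=0, p_{-1}=1, q_{-2}=1, q_{-1}=0:
  i=0: a_0=1, p_0 = 1*1 + 0 = 1, q_0 = 1*0 + 1 = 1.
  i=1: a_1=5, p_1 = 5*1 + 1 = 6, q_1 = 5*1 + 0 = 5.
  i=2: a_2=3, p_2 = 3*6 + 1 = 19, q_2 = 3*5 + 1 = 16.
  i=3: a_3=5, p_3 = 5*19 + 6 = 101, q_3 = 5*16 + 5 = 85.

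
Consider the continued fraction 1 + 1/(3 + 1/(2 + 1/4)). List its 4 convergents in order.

1/1, 4/3, 9/7, 40/31

Using the convergent recurrence p_i = a_i*p_{i-1} + p_{i-2}, q_i = a_i*q_{i-1} + q_{i-2} with p_{-2}=0, p_{-1}=1, q_{-2}=1, q_{-1}=0:
  i=0: a_0=1, p_0 = 1*1 + 0 = 1, q_0 = 1*0 + 1 = 1.
  i=1: a_1=3, p_1 = 3*1 + 1 = 4, q_1 = 3*1 + 0 = 3.
  i=2: a_2=2, p_2 = 2*4 + 1 = 9, q_2 = 2*3 + 1 = 7.
  i=3: a_3=4, p_3 = 4*9 + 4 = 40, q_3 = 4*7 + 3 = 31.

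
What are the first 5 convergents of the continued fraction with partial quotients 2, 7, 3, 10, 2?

2/1, 15/7, 47/22, 485/227, 1017/476

Using the convergent recurrence p_i = a_i*p_{i-1} + p_{i-2}, q_i = a_i*q_{i-1} + q_{i-2} with p_{-2}=0, p_{-1}=1, q_{-2}=1, q_{-1}=0:
  i=0: a_0=2, p_0 = 2*1 + 0 = 2, q_0 = 2*0 + 1 = 1.
  i=1: a_1=7, p_1 = 7*2 + 1 = 15, q_1 = 7*1 + 0 = 7.
  i=2: a_2=3, p_2 = 3*15 + 2 = 47, q_2 = 3*7 + 1 = 22.
  i=3: a_3=10, p_3 = 10*47 + 15 = 485, q_3 = 10*22 + 7 = 227.
  i=4: a_4=2, p_4 = 2*485 + 47 = 1017, q_4 = 2*227 + 22 = 476.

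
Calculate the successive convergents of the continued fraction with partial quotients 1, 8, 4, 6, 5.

Using the convergent recurrence p_i = a_i*p_{i-1} + p_{i-2}, q_i = a_i*q_{i-1} + q_{i-2} with p_{-2}=0, p_{-1}=1, q_{-2}=1, q_{-1}=0:
  i=0: a_0=1, p_0 = 1*1 + 0 = 1, q_0 = 1*0 + 1 = 1.
  i=1: a_1=8, p_1 = 8*1 + 1 = 9, q_1 = 8*1 + 0 = 8.
  i=2: a_2=4, p_2 = 4*9 + 1 = 37, q_2 = 4*8 + 1 = 33.
  i=3: a_3=6, p_3 = 6*37 + 9 = 231, q_3 = 6*33 + 8 = 206.
  i=4: a_4=5, p_4 = 5*231 + 37 = 1192, q_4 = 5*206 + 33 = 1063.

1/1, 9/8, 37/33, 231/206, 1192/1063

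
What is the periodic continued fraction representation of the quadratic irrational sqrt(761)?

Write x_i = (sqrt(761) + m_i)/d_i with (m_0, d_0) = (0, 1). a_0 = floor(sqrt(761)) = 27, since 27^2 = 729 <= 761 < 784 = 28^2.
Iterate m_{i+1} = d_i*a_i - m_i, d_{i+1} = (761 - m_{i+1}^2)/d_i, a_{i+1} = floor((a_0 + m_{i+1})/d_{i+1}):
  m_1 = 1*27 - 0 = 27, d_1 = (761 - 27^2)/1 = 32/1 = 32, a_1 = floor((27 + 27)/32) = 1.
  m_2 = 32*1 - 27 = 5, d_2 = (761 - 5^2)/32 = 736/32 = 23, a_2 = floor((27 + 5)/23) = 1.
  m_3 = 23*1 - 5 = 18, d_3 = (761 - 18^2)/23 = 437/23 = 19, a_3 = floor((27 + 18)/19) = 2.
  m_4 = 19*2 - 18 = 20, d_4 = (761 - 20^2)/19 = 361/19 = 19, a_4 = floor((27 + 20)/19) = 2.
  m_5 = 19*2 - 20 = 18, d_5 = (761 - 18^2)/19 = 437/19 = 23, a_5 = floor((27 + 18)/23) = 1.
  m_6 = 23*1 - 18 = 5, d_6 = (761 - 5^2)/23 = 736/23 = 32, a_6 = floor((27 + 5)/32) = 1.
  m_7 = 32*1 - 5 = 27, d_7 = (761 - 27^2)/32 = 32/32 = 1, a_7 = floor((27 + 27)/1) = 54.
  m_8 = 1*54 - 27 = 27, d_8 = (761 - 27^2)/1 = 32/1 = 32: (m_8, d_8) = (m_1, d_1) = (27, 32), so from here the quotients repeat a_1, ..., a_7; the period length is 7.
Hence the expansion of sqrt(761) is a_0 = 27 followed by the repeating block 1, 1, 2, 2, 1, 1, 54 (period 7).

[27; (1, 1, 2, 2, 1, 1, 54)]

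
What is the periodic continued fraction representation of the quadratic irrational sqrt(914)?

Write x_i = (sqrt(914) + m_i)/d_i with (m_0, d_0) = (0, 1). a_0 = floor(sqrt(914)) = 30, since 30^2 = 900 <= 914 < 961 = 31^2.
Iterate m_{i+1} = d_i*a_i - m_i, d_{i+1} = (914 - m_{i+1}^2)/d_i, a_{i+1} = floor((a_0 + m_{i+1})/d_{i+1}):
  m_1 = 1*30 - 0 = 30, d_1 = (914 - 30^2)/1 = 14/1 = 14, a_1 = floor((30 + 30)/14) = 4.
  m_2 = 14*4 - 30 = 26, d_2 = (914 - 26^2)/14 = 238/14 = 17, a_2 = floor((30 + 26)/17) = 3.
  m_3 = 17*3 - 26 = 25, d_3 = (914 - 25^2)/17 = 289/17 = 17, a_3 = floor((30 + 25)/17) = 3.
  m_4 = 17*3 - 25 = 26, d_4 = (914 - 26^2)/17 = 238/17 = 14, a_4 = floor((30 + 26)/14) = 4.
  m_5 = 14*4 - 26 = 30, d_5 = (914 - 30^2)/14 = 14/14 = 1, a_5 = floor((30 + 30)/1) = 60.
  m_6 = 1*60 - 30 = 30, d_6 = (914 - 30^2)/1 = 14/1 = 14: (m_6, d_6) = (m_1, d_1) = (30, 14), so from here the quotients repeat a_1, ..., a_5; the period length is 5.
Hence the expansion of sqrt(914) is a_0 = 30 followed by the repeating block 4, 3, 3, 4, 60 (period 5).

[30; (4, 3, 3, 4, 60)]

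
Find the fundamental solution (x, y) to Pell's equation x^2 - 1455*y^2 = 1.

First expand sqrt(1455) as a continued fraction. With x_i = (sqrt(1455) + m_i)/d_i and (m_0, d_0) = (0, 1): a_0 = floor(sqrt(1455)) = 38, since 38^2 = 1444 <= 1455 < 1521 = 39^2.
Iterate m_{i+1} = d_i*a_i - m_i, d_{i+1} = (1455 - m_{i+1}^2)/d_i, a_{i+1} = floor((a_0 + m_{i+1})/d_{i+1}):
  m_1 = 1*38 - 0 = 38, d_1 = (1455 - 38^2)/1 = 11/1 = 11, a_1 = floor((38 + 38)/11) = 6.
  m_2 = 11*6 - 38 = 28, d_2 = (1455 - 28^2)/11 = 671/11 = 61, a_2 = floor((38 + 28)/61) = 1.
  m_3 = 61*1 - 28 = 33, d_3 = (1455 - 33^2)/61 = 366/61 = 6, a_3 = floor((38 + 33)/6) = 11.
  m_4 = 6*11 - 33 = 33, d_4 = (1455 - 33^2)/6 = 366/6 = 61, a_4 = floor((38 + 33)/61) = 1.
  m_5 = 61*1 - 33 = 28, d_5 = (1455 - 28^2)/61 = 671/61 = 11, a_5 = floor((38 + 28)/11) = 6.
  m_6 = 11*6 - 28 = 38, d_6 = (1455 - 38^2)/11 = 11/11 = 1, a_6 = floor((38 + 38)/1) = 76.
  m_7 = 1*76 - 38 = 38, d_7 = (1455 - 38^2)/1 = 11/1 = 11: (m_7, d_7) = (m_1, d_1) = (38, 11), so from here the quotients repeat a_1, ..., a_6; the period length is 6.
So sqrt(1455) = [38; (6, 1, 11, 1, 6, 76)] with period length k = 6.
k is even, so the fundamental solution of x^2 - 1455y^2 = 1 is (p_{k-1}, q_{k-1}) = (p_5, q_5); compute convergents through index 5.
Convergents (p_i = a_i*p_{i-1} + p_{i-2}, q_i = a_i*q_{i-1} + q_{i-2} with p_{-2}=0, p_{-1}=1, q_{-2}=1, q_{-1}=0):
  i=0: a_0=38, p_0 = 38*1 + 0 = 38, q_0 = 38*0 + 1 = 1.
  i=1: a_1=6, p_1 = 6*38 + 1 = 229, q_1 = 6*1 + 0 = 6.
  i=2: a_2=1, p_2 = 1*229 + 38 = 267, q_2 = 1*6 + 1 = 7.
  i=3: a_3=11, p_3 = 11*267 + 229 = 3166, q_3 = 11*7 + 6 = 83.
  i=4: a_4=1, p_4 = 1*3166 + 267 = 3433, q_4 = 1*83 + 7 = 90.
  i=5: a_5=6, p_5 = 6*3433 + 3166 = 23764, q_5 = 6*90 + 83 = 623.
Check: 23764^2 - 1455*623^2 = 564727696 - 564727695 = 1, so (x, y) = (23764, 623) solves the equation, and by the theorem it is the least positive solution.

(x, y) = (23764, 623)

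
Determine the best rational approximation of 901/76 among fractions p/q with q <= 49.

569/48

Expand x = 901/76 as a continued fraction with the Euclidean algorithm:
  901 = 11*76 + 65, so a_0 = 11.
  76 = 1*65 + 11, so a_1 = 1.
  65 = 5*11 + 10, so a_2 = 5.
  11 = 1*10 + 1, so a_3 = 1.
  10 = 10*1 + 0, so a_4 = 10.
so x = [11; 1, 5, 1, 10].
Convergents (p_i = a_i*p_{i-1} + p_{i-2}, q_i = a_i*q_{i-1} + q_{i-2} with p_{-2}=0, p_{-1}=1, q_{-2}=1, q_{-1}=0), until the denominator exceeds 49:
  i=0: a_0=11, p_0 = 11*1 + 0 = 11, q_0 = 11*0 + 1 = 1.
  i=1: a_1=1, p_1 = 1*11 + 1 = 12, q_1 = 1*1 + 0 = 1.
  i=2: a_2=5, p_2 = 5*12 + 11 = 71, q_2 = 5*1 + 1 = 6.
  i=3: a_3=1, p_3 = 1*71 + 12 = 83, q_3 = 1*6 + 1 = 7.
  i=4: a_4=10, p_4 = 10*83 + 71 = 901, q_4 = 10*7 + 6 = 76.
q_4 = 76 > 49, so the last convergent with denominator <= 49 is p_3/q_3 = 83/7.
The closest fraction with denominator <= 49 is either p_3/q_3 or the intermediate fraction (k*p_3 + p_2)/(k*q_3 + q_2) with the largest k >= 1 whose denominator stays <= 49; these approach x as k grows, and every other convergent or intermediate fraction in range is farther away.
Largest k: floor((49 - q_2)/q_3) = floor((49 - 6)/7) = 6.
That gives (6*83 + 71)/(6*7 + 6) = 569/48.
Compare the errors: |x - 83/7| = |901*7 - 83*76|/(76*7) = 1/532, and |x - 569/48| = |901*48 - 569*76|/(76*48) = 4/3648.
Cross-multiplying, 4*532 = 2128 < 3648 = 1*3648, so 4/3648 is smaller: the intermediate fraction 569/48 is closer to x than 83/7.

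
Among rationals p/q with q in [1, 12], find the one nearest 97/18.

Expand x = 97/18 as a continued fraction with the Euclidean algorithm:
  97 = 5*18 + 7, so a_0 = 5.
  18 = 2*7 + 4, so a_1 = 2.
  7 = 1*4 + 3, so a_2 = 1.
  4 = 1*3 + 1, so a_3 = 1.
  3 = 3*1 + 0, so a_4 = 3.
so x = [5; 2, 1, 1, 3].
Convergents (p_i = a_i*p_{i-1} + p_{i-2}, q_i = a_i*q_{i-1} + q_{i-2} with p_{-2}=0, p_{-1}=1, q_{-2}=1, q_{-1}=0), until the denominator exceeds 12:
  i=0: a_0=5, p_0 = 5*1 + 0 = 5, q_0 = 5*0 + 1 = 1.
  i=1: a_1=2, p_1 = 2*5 + 1 = 11, q_1 = 2*1 + 0 = 2.
  i=2: a_2=1, p_2 = 1*11 + 5 = 16, q_2 = 1*2 + 1 = 3.
  i=3: a_3=1, p_3 = 1*16 + 11 = 27, q_3 = 1*3 + 2 = 5.
  i=4: a_4=3, p_4 = 3*27 + 16 = 97, q_4 = 3*5 + 3 = 18.
q_4 = 18 > 12, so the last convergent with denominator <= 12 is p_3/q_3 = 27/5.
The closest fraction with denominator <= 12 is either p_3/q_3 or the intermediate fraction (k*p_3 + p_2)/(k*q_3 + q_2) with the largest k >= 1 whose denominator stays <= 12; these approach x as k grows, and every other convergent or intermediate fraction in range is farther away.
Largest k: floor((12 - q_2)/q_3) = floor((12 - 3)/5) = 1.
That gives (1*27 + 16)/(1*5 + 3) = 43/8.
Compare the errors: |x - 27/5| = |97*5 - 27*18|/(18*5) = 1/90, and |x - 43/8| = |97*8 - 43*18|/(18*8) = 2/144.
Cross-multiplying, 1*144 = 144 < 180 = 2*90, so 1/90 is smaller: the convergent 27/5 is closer to x than 43/8.

27/5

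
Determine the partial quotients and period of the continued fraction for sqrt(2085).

[45; (1, 1, 1, 22, 6, 22, 1, 1, 1, 90)]

Write x_i = (sqrt(2085) + m_i)/d_i with (m_0, d_0) = (0, 1). a_0 = floor(sqrt(2085)) = 45, since 45^2 = 2025 <= 2085 < 2116 = 46^2.
Iterate m_{i+1} = d_i*a_i - m_i, d_{i+1} = (2085 - m_{i+1}^2)/d_i, a_{i+1} = floor((a_0 + m_{i+1})/d_{i+1}):
  m_1 = 1*45 - 0 = 45, d_1 = (2085 - 45^2)/1 = 60/1 = 60, a_1 = floor((45 + 45)/60) = 1.
  m_2 = 60*1 - 45 = 15, d_2 = (2085 - 15^2)/60 = 1860/60 = 31, a_2 = floor((45 + 15)/31) = 1.
  m_3 = 31*1 - 15 = 16, d_3 = (2085 - 16^2)/31 = 1829/31 = 59, a_3 = floor((45 + 16)/59) = 1.
  m_4 = 59*1 - 16 = 43, d_4 = (2085 - 43^2)/59 = 236/59 = 4, a_4 = floor((45 + 43)/4) = 22.
  m_5 = 4*22 - 43 = 45, d_5 = (2085 - 45^2)/4 = 60/4 = 15, a_5 = floor((45 + 45)/15) = 6.
  m_6 = 15*6 - 45 = 45, d_6 = (2085 - 45^2)/15 = 60/15 = 4, a_6 = floor((45 + 45)/4) = 22.
  m_7 = 4*22 - 45 = 43, d_7 = (2085 - 43^2)/4 = 236/4 = 59, a_7 = floor((45 + 43)/59) = 1.
  m_8 = 59*1 - 43 = 16, d_8 = (2085 - 16^2)/59 = 1829/59 = 31, a_8 = floor((45 + 16)/31) = 1.
  m_9 = 31*1 - 16 = 15, d_9 = (2085 - 15^2)/31 = 1860/31 = 60, a_9 = floor((45 + 15)/60) = 1.
  m_10 = 60*1 - 15 = 45, d_10 = (2085 - 45^2)/60 = 60/60 = 1, a_10 = floor((45 + 45)/1) = 90.
  m_11 = 1*90 - 45 = 45, d_11 = (2085 - 45^2)/1 = 60/1 = 60: (m_11, d_11) = (m_1, d_1) = (45, 60), so from here the quotients repeat a_1, ..., a_10; the period length is 10.
Hence the expansion of sqrt(2085) is a_0 = 45 followed by the repeating block 1, 1, 1, 22, 6, 22, 1, 1, 1, 90 (period 10).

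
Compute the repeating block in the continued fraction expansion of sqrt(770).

[27; (1, 2, 1, 54)]

Write x_i = (sqrt(770) + m_i)/d_i with (m_0, d_0) = (0, 1). a_0 = floor(sqrt(770)) = 27, since 27^2 = 729 <= 770 < 784 = 28^2.
Iterate m_{i+1} = d_i*a_i - m_i, d_{i+1} = (770 - m_{i+1}^2)/d_i, a_{i+1} = floor((a_0 + m_{i+1})/d_{i+1}):
  m_1 = 1*27 - 0 = 27, d_1 = (770 - 27^2)/1 = 41/1 = 41, a_1 = floor((27 + 27)/41) = 1.
  m_2 = 41*1 - 27 = 14, d_2 = (770 - 14^2)/41 = 574/41 = 14, a_2 = floor((27 + 14)/14) = 2.
  m_3 = 14*2 - 14 = 14, d_3 = (770 - 14^2)/14 = 574/14 = 41, a_3 = floor((27 + 14)/41) = 1.
  m_4 = 41*1 - 14 = 27, d_4 = (770 - 27^2)/41 = 41/41 = 1, a_4 = floor((27 + 27)/1) = 54.
  m_5 = 1*54 - 27 = 27, d_5 = (770 - 27^2)/1 = 41/1 = 41: (m_5, d_5) = (m_1, d_1) = (27, 41), so from here the quotients repeat a_1, ..., a_4; the period length is 4.
Hence the expansion of sqrt(770) is a_0 = 27 followed by the repeating block 1, 2, 1, 54 (period 4).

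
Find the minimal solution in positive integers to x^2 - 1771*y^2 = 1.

(x, y) = (505, 12)

First expand sqrt(1771) as a continued fraction. With x_i = (sqrt(1771) + m_i)/d_i and (m_0, d_0) = (0, 1): a_0 = floor(sqrt(1771)) = 42, since 42^2 = 1764 <= 1771 < 1849 = 43^2.
Iterate m_{i+1} = d_i*a_i - m_i, d_{i+1} = (1771 - m_{i+1}^2)/d_i, a_{i+1} = floor((a_0 + m_{i+1})/d_{i+1}):
  m_1 = 1*42 - 0 = 42, d_1 = (1771 - 42^2)/1 = 7/1 = 7, a_1 = floor((42 + 42)/7) = 12.
  m_2 = 7*12 - 42 = 42, d_2 = (1771 - 42^2)/7 = 7/7 = 1, a_2 = floor((42 + 42)/1) = 84.
  m_3 = 1*84 - 42 = 42, d_3 = (1771 - 42^2)/1 = 7/1 = 7: (m_3, d_3) = (m_1, d_1) = (42, 7), so from here the quotients repeat a_1, a_2; the period length is 2.
So sqrt(1771) = [42; (12, 84)] with period length k = 2.
k is even, so the fundamental solution of x^2 - 1771y^2 = 1 is (p_{k-1}, q_{k-1}) = (p_1, q_1); compute convergents through index 1.
Convergents (p_i = a_i*p_{i-1} + p_{i-2}, q_i = a_i*q_{i-1} + q_{i-2} with p_{-2}=0, p_{-1}=1, q_{-2}=1, q_{-1}=0):
  i=0: a_0=42, p_0 = 42*1 + 0 = 42, q_0 = 42*0 + 1 = 1.
  i=1: a_1=12, p_1 = 12*42 + 1 = 505, q_1 = 12*1 + 0 = 12.
Check: 505^2 - 1771*12^2 = 255025 - 255024 = 1, so (x, y) = (505, 12) solves the equation, and by the theorem it is the least positive solution.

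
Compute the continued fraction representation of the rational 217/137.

[1; 1, 1, 2, 2, 11]

Run the Euclidean algorithm on 217 and 137; the successive quotients are the partial quotients a_0, a_1, ... (each step inverts the fractional part left over by the previous one):
  217 = 1*137 + 80, so a_0 = 1.
  137 = 1*80 + 57, so a_1 = 1.
  80 = 1*57 + 23, so a_2 = 1.
  57 = 2*23 + 11, so a_3 = 2.
  23 = 2*11 + 1, so a_4 = 2.
  11 = 11*1 + 0, so a_5 = 11.
The remainder reaches 0 after 6 divisions, so the expansion has 6 partial quotients, read off in order.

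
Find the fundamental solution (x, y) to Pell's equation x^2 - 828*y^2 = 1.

First expand sqrt(828) as a continued fraction. With x_i = (sqrt(828) + m_i)/d_i and (m_0, d_0) = (0, 1): a_0 = floor(sqrt(828)) = 28, since 28^2 = 784 <= 828 < 841 = 29^2.
Iterate m_{i+1} = d_i*a_i - m_i, d_{i+1} = (828 - m_{i+1}^2)/d_i, a_{i+1} = floor((a_0 + m_{i+1})/d_{i+1}):
  m_1 = 1*28 - 0 = 28, d_1 = (828 - 28^2)/1 = 44/1 = 44, a_1 = floor((28 + 28)/44) = 1.
  m_2 = 44*1 - 28 = 16, d_2 = (828 - 16^2)/44 = 572/44 = 13, a_2 = floor((28 + 16)/13) = 3.
  m_3 = 13*3 - 16 = 23, d_3 = (828 - 23^2)/13 = 299/13 = 23, a_3 = floor((28 + 23)/23) = 2.
  m_4 = 23*2 - 23 = 23, d_4 = (828 - 23^2)/23 = 299/23 = 13, a_4 = floor((28 + 23)/13) = 3.
  m_5 = 13*3 - 23 = 16, d_5 = (828 - 16^2)/13 = 572/13 = 44, a_5 = floor((28 + 16)/44) = 1.
  m_6 = 44*1 - 16 = 28, d_6 = (828 - 28^2)/44 = 44/44 = 1, a_6 = floor((28 + 28)/1) = 56.
  m_7 = 1*56 - 28 = 28, d_7 = (828 - 28^2)/1 = 44/1 = 44: (m_7, d_7) = (m_1, d_1) = (28, 44), so from here the quotients repeat a_1, ..., a_6; the period length is 6.
So sqrt(828) = [28; (1, 3, 2, 3, 1, 56)] with period length k = 6.
k is even, so the fundamental solution of x^2 - 828y^2 = 1 is (p_{k-1}, q_{k-1}) = (p_5, q_5); compute convergents through index 5.
Convergents (p_i = a_i*p_{i-1} + p_{i-2}, q_i = a_i*q_{i-1} + q_{i-2} with p_{-2}=0, p_{-1}=1, q_{-2}=1, q_{-1}=0):
  i=0: a_0=28, p_0 = 28*1 + 0 = 28, q_0 = 28*0 + 1 = 1.
  i=1: a_1=1, p_1 = 1*28 + 1 = 29, q_1 = 1*1 + 0 = 1.
  i=2: a_2=3, p_2 = 3*29 + 28 = 115, q_2 = 3*1 + 1 = 4.
  i=3: a_3=2, p_3 = 2*115 + 29 = 259, q_3 = 2*4 + 1 = 9.
  i=4: a_4=3, p_4 = 3*259 + 115 = 892, q_4 = 3*9 + 4 = 31.
  i=5: a_5=1, p_5 = 1*892 + 259 = 1151, q_5 = 1*31 + 9 = 40.
Check: 1151^2 - 828*40^2 = 1324801 - 1324800 = 1, so (x, y) = (1151, 40) solves the equation, and by the theorem it is the least positive solution.

(x, y) = (1151, 40)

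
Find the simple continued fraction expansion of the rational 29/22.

[1; 3, 7]

Run the Euclidean algorithm on 29 and 22; the successive quotients are the partial quotients a_0, a_1, ... (each step inverts the fractional part left over by the previous one):
  29 = 1*22 + 7, so a_0 = 1.
  22 = 3*7 + 1, so a_1 = 3.
  7 = 7*1 + 0, so a_2 = 7.
The remainder reaches 0 after 3 divisions, so the expansion has 3 partial quotients, read off in order.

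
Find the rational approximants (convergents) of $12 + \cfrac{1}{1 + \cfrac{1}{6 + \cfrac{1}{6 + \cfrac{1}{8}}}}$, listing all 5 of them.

12/1, 13/1, 90/7, 553/43, 4514/351

Using the convergent recurrence p_i = a_i*p_{i-1} + p_{i-2}, q_i = a_i*q_{i-1} + q_{i-2} with p_{-2}=0, p_{-1}=1, q_{-2}=1, q_{-1}=0:
  i=0: a_0=12, p_0 = 12*1 + 0 = 12, q_0 = 12*0 + 1 = 1.
  i=1: a_1=1, p_1 = 1*12 + 1 = 13, q_1 = 1*1 + 0 = 1.
  i=2: a_2=6, p_2 = 6*13 + 12 = 90, q_2 = 6*1 + 1 = 7.
  i=3: a_3=6, p_3 = 6*90 + 13 = 553, q_3 = 6*7 + 1 = 43.
  i=4: a_4=8, p_4 = 8*553 + 90 = 4514, q_4 = 8*43 + 7 = 351.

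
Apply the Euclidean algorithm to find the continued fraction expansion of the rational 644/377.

Run the Euclidean algorithm on 644 and 377; the successive quotients are the partial quotients a_0, a_1, ... (each step inverts the fractional part left over by the previous one):
  644 = 1*377 + 267, so a_0 = 1.
  377 = 1*267 + 110, so a_1 = 1.
  267 = 2*110 + 47, so a_2 = 2.
  110 = 2*47 + 16, so a_3 = 2.
  47 = 2*16 + 15, so a_4 = 2.
  16 = 1*15 + 1, so a_5 = 1.
  15 = 15*1 + 0, so a_6 = 15.
The remainder reaches 0 after 7 divisions, so the expansion has 7 partial quotients, read off in order.

[1; 1, 2, 2, 2, 1, 15]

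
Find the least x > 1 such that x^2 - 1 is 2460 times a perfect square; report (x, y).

(x, y) = (30751, 620)

First expand sqrt(2460) as a continued fraction. With x_i = (sqrt(2460) + m_i)/d_i and (m_0, d_0) = (0, 1): a_0 = floor(sqrt(2460)) = 49, since 49^2 = 2401 <= 2460 < 2500 = 50^2.
Iterate m_{i+1} = d_i*a_i - m_i, d_{i+1} = (2460 - m_{i+1}^2)/d_i, a_{i+1} = floor((a_0 + m_{i+1})/d_{i+1}):
  m_1 = 1*49 - 0 = 49, d_1 = (2460 - 49^2)/1 = 59/1 = 59, a_1 = floor((49 + 49)/59) = 1.
  m_2 = 59*1 - 49 = 10, d_2 = (2460 - 10^2)/59 = 2360/59 = 40, a_2 = floor((49 + 10)/40) = 1.
  m_3 = 40*1 - 10 = 30, d_3 = (2460 - 30^2)/40 = 1560/40 = 39, a_3 = floor((49 + 30)/39) = 2.
  m_4 = 39*2 - 30 = 48, d_4 = (2460 - 48^2)/39 = 156/39 = 4, a_4 = floor((49 + 48)/4) = 24.
  m_5 = 4*24 - 48 = 48, d_5 = (2460 - 48^2)/4 = 156/4 = 39, a_5 = floor((49 + 48)/39) = 2.
  m_6 = 39*2 - 48 = 30, d_6 = (2460 - 30^2)/39 = 1560/39 = 40, a_6 = floor((49 + 30)/40) = 1.
  m_7 = 40*1 - 30 = 10, d_7 = (2460 - 10^2)/40 = 2360/40 = 59, a_7 = floor((49 + 10)/59) = 1.
  m_8 = 59*1 - 10 = 49, d_8 = (2460 - 49^2)/59 = 59/59 = 1, a_8 = floor((49 + 49)/1) = 98.
  m_9 = 1*98 - 49 = 49, d_9 = (2460 - 49^2)/1 = 59/1 = 59: (m_9, d_9) = (m_1, d_1) = (49, 59), so from here the quotients repeat a_1, ..., a_8; the period length is 8.
So sqrt(2460) = [49; (1, 1, 2, 24, 2, 1, 1, 98)] with period length k = 8.
k is even, so the fundamental solution of x^2 - 2460y^2 = 1 is (p_{k-1}, q_{k-1}) = (p_7, q_7); compute convergents through index 7.
Convergents (p_i = a_i*p_{i-1} + p_{i-2}, q_i = a_i*q_{i-1} + q_{i-2} with p_{-2}=0, p_{-1}=1, q_{-2}=1, q_{-1}=0):
  i=0: a_0=49, p_0 = 49*1 + 0 = 49, q_0 = 49*0 + 1 = 1.
  i=1: a_1=1, p_1 = 1*49 + 1 = 50, q_1 = 1*1 + 0 = 1.
  i=2: a_2=1, p_2 = 1*50 + 49 = 99, q_2 = 1*1 + 1 = 2.
  i=3: a_3=2, p_3 = 2*99 + 50 = 248, q_3 = 2*2 + 1 = 5.
  i=4: a_4=24, p_4 = 24*248 + 99 = 6051, q_4 = 24*5 + 2 = 122.
  i=5: a_5=2, p_5 = 2*6051 + 248 = 12350, q_5 = 2*122 + 5 = 249.
  i=6: a_6=1, p_6 = 1*12350 + 6051 = 18401, q_6 = 1*249 + 122 = 371.
  i=7: a_7=1, p_7 = 1*18401 + 12350 = 30751, q_7 = 1*371 + 249 = 620.
Check: 30751^2 - 2460*620^2 = 945624001 - 945624000 = 1, so (x, y) = (30751, 620) solves the equation, and by the theorem it is the least positive solution.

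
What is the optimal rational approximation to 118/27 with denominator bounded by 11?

35/8

Expand x = 118/27 as a continued fraction with the Euclidean algorithm:
  118 = 4*27 + 10, so a_0 = 4.
  27 = 2*10 + 7, so a_1 = 2.
  10 = 1*7 + 3, so a_2 = 1.
  7 = 2*3 + 1, so a_3 = 2.
  3 = 3*1 + 0, so a_4 = 3.
so x = [4; 2, 1, 2, 3].
Convergents (p_i = a_i*p_{i-1} + p_{i-2}, q_i = a_i*q_{i-1} + q_{i-2} with p_{-2}=0, p_{-1}=1, q_{-2}=1, q_{-1}=0), until the denominator exceeds 11:
  i=0: a_0=4, p_0 = 4*1 + 0 = 4, q_0 = 4*0 + 1 = 1.
  i=1: a_1=2, p_1 = 2*4 + 1 = 9, q_1 = 2*1 + 0 = 2.
  i=2: a_2=1, p_2 = 1*9 + 4 = 13, q_2 = 1*2 + 1 = 3.
  i=3: a_3=2, p_3 = 2*13 + 9 = 35, q_3 = 2*3 + 2 = 8.
  i=4: a_4=3, p_4 = 3*35 + 13 = 118, q_4 = 3*8 + 3 = 27.
q_4 = 27 > 11, so the last convergent with denominator <= 11 is p_3/q_3 = 35/8.
The closest fraction with denominator <= 11 is either p_3/q_3 or the intermediate fraction (k*p_3 + p_2)/(k*q_3 + q_2) with the largest k >= 1 whose denominator stays <= 11; these approach x as k grows, and every other convergent or intermediate fraction in range is farther away.
Largest k: floor((11 - q_2)/q_3) = floor((11 - 3)/8) = 1.
That gives (1*35 + 13)/(1*8 + 3) = 48/11.
Compare the errors: |x - 35/8| = |118*8 - 35*27|/(27*8) = 1/216, and |x - 48/11| = |118*11 - 48*27|/(27*11) = 2/297.
Cross-multiplying, 1*297 = 297 < 432 = 2*216, so 1/216 is smaller: the convergent 35/8 is closer to x than 48/11.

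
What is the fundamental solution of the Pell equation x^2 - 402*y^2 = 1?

(x, y) = (401, 20)

First expand sqrt(402) as a continued fraction. With x_i = (sqrt(402) + m_i)/d_i and (m_0, d_0) = (0, 1): a_0 = floor(sqrt(402)) = 20, since 20^2 = 400 <= 402 < 441 = 21^2.
Iterate m_{i+1} = d_i*a_i - m_i, d_{i+1} = (402 - m_{i+1}^2)/d_i, a_{i+1} = floor((a_0 + m_{i+1})/d_{i+1}):
  m_1 = 1*20 - 0 = 20, d_1 = (402 - 20^2)/1 = 2/1 = 2, a_1 = floor((20 + 20)/2) = 20.
  m_2 = 2*20 - 20 = 20, d_2 = (402 - 20^2)/2 = 2/2 = 1, a_2 = floor((20 + 20)/1) = 40.
  m_3 = 1*40 - 20 = 20, d_3 = (402 - 20^2)/1 = 2/1 = 2: (m_3, d_3) = (m_1, d_1) = (20, 2), so from here the quotients repeat a_1, a_2; the period length is 2.
So sqrt(402) = [20; (20, 40)] with period length k = 2.
k is even, so the fundamental solution of x^2 - 402y^2 = 1 is (p_{k-1}, q_{k-1}) = (p_1, q_1); compute convergents through index 1.
Convergents (p_i = a_i*p_{i-1} + p_{i-2}, q_i = a_i*q_{i-1} + q_{i-2} with p_{-2}=0, p_{-1}=1, q_{-2}=1, q_{-1}=0):
  i=0: a_0=20, p_0 = 20*1 + 0 = 20, q_0 = 20*0 + 1 = 1.
  i=1: a_1=20, p_1 = 20*20 + 1 = 401, q_1 = 20*1 + 0 = 20.
Check: 401^2 - 402*20^2 = 160801 - 160800 = 1, so (x, y) = (401, 20) solves the equation, and by the theorem it is the least positive solution.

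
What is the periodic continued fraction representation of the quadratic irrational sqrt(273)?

Write x_i = (sqrt(273) + m_i)/d_i with (m_0, d_0) = (0, 1). a_0 = floor(sqrt(273)) = 16, since 16^2 = 256 <= 273 < 289 = 17^2.
Iterate m_{i+1} = d_i*a_i - m_i, d_{i+1} = (273 - m_{i+1}^2)/d_i, a_{i+1} = floor((a_0 + m_{i+1})/d_{i+1}):
  m_1 = 1*16 - 0 = 16, d_1 = (273 - 16^2)/1 = 17/1 = 17, a_1 = floor((16 + 16)/17) = 1.
  m_2 = 17*1 - 16 = 1, d_2 = (273 - 1^2)/17 = 272/17 = 16, a_2 = floor((16 + 1)/16) = 1.
  m_3 = 16*1 - 1 = 15, d_3 = (273 - 15^2)/16 = 48/16 = 3, a_3 = floor((16 + 15)/3) = 10.
  m_4 = 3*10 - 15 = 15, d_4 = (273 - 15^2)/3 = 48/3 = 16, a_4 = floor((16 + 15)/16) = 1.
  m_5 = 16*1 - 15 = 1, d_5 = (273 - 1^2)/16 = 272/16 = 17, a_5 = floor((16 + 1)/17) = 1.
  m_6 = 17*1 - 1 = 16, d_6 = (273 - 16^2)/17 = 17/17 = 1, a_6 = floor((16 + 16)/1) = 32.
  m_7 = 1*32 - 16 = 16, d_7 = (273 - 16^2)/1 = 17/1 = 17: (m_7, d_7) = (m_1, d_1) = (16, 17), so from here the quotients repeat a_1, ..., a_6; the period length is 6.
Hence the expansion of sqrt(273) is a_0 = 16 followed by the repeating block 1, 1, 10, 1, 1, 32 (period 6).

[16; (1, 1, 10, 1, 1, 32)]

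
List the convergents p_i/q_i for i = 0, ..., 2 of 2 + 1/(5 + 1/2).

2/1, 11/5, 24/11

Using the convergent recurrence p_i = a_i*p_{i-1} + p_{i-2}, q_i = a_i*q_{i-1} + q_{i-2} with p_{-2}=0, p_{-1}=1, q_{-2}=1, q_{-1}=0:
  i=0: a_0=2, p_0 = 2*1 + 0 = 2, q_0 = 2*0 + 1 = 1.
  i=1: a_1=5, p_1 = 5*2 + 1 = 11, q_1 = 5*1 + 0 = 5.
  i=2: a_2=2, p_2 = 2*11 + 2 = 24, q_2 = 2*5 + 1 = 11.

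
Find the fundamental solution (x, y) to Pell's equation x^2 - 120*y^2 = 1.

First expand sqrt(120) as a continued fraction. With x_i = (sqrt(120) + m_i)/d_i and (m_0, d_0) = (0, 1): a_0 = floor(sqrt(120)) = 10, since 10^2 = 100 <= 120 < 121 = 11^2.
Iterate m_{i+1} = d_i*a_i - m_i, d_{i+1} = (120 - m_{i+1}^2)/d_i, a_{i+1} = floor((a_0 + m_{i+1})/d_{i+1}):
  m_1 = 1*10 - 0 = 10, d_1 = (120 - 10^2)/1 = 20/1 = 20, a_1 = floor((10 + 10)/20) = 1.
  m_2 = 20*1 - 10 = 10, d_2 = (120 - 10^2)/20 = 20/20 = 1, a_2 = floor((10 + 10)/1) = 20.
  m_3 = 1*20 - 10 = 10, d_3 = (120 - 10^2)/1 = 20/1 = 20: (m_3, d_3) = (m_1, d_1) = (10, 20), so from here the quotients repeat a_1, a_2; the period length is 2.
So sqrt(120) = [10; (1, 20)] with period length k = 2.
k is even, so the fundamental solution of x^2 - 120y^2 = 1 is (p_{k-1}, q_{k-1}) = (p_1, q_1); compute convergents through index 1.
Convergents (p_i = a_i*p_{i-1} + p_{i-2}, q_i = a_i*q_{i-1} + q_{i-2} with p_{-2}=0, p_{-1}=1, q_{-2}=1, q_{-1}=0):
  i=0: a_0=10, p_0 = 10*1 + 0 = 10, q_0 = 10*0 + 1 = 1.
  i=1: a_1=1, p_1 = 1*10 + 1 = 11, q_1 = 1*1 + 0 = 1.
Check: 11^2 - 120*1^2 = 121 - 120 = 1, so (x, y) = (11, 1) solves the equation, and by the theorem it is the least positive solution.

(x, y) = (11, 1)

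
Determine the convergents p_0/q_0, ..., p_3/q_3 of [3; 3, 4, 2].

Using the convergent recurrence p_i = a_i*p_{i-1} + p_{i-2}, q_i = a_i*q_{i-1} + q_{i-2} with p_{-2}=0, p_{-1}=1, q_{-2}=1, q_{-1}=0:
  i=0: a_0=3, p_0 = 3*1 + 0 = 3, q_0 = 3*0 + 1 = 1.
  i=1: a_1=3, p_1 = 3*3 + 1 = 10, q_1 = 3*1 + 0 = 3.
  i=2: a_2=4, p_2 = 4*10 + 3 = 43, q_2 = 4*3 + 1 = 13.
  i=3: a_3=2, p_3 = 2*43 + 10 = 96, q_3 = 2*13 + 3 = 29.

3/1, 10/3, 43/13, 96/29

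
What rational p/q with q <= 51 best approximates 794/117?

95/14

Expand x = 794/117 as a continued fraction with the Euclidean algorithm:
  794 = 6*117 + 92, so a_0 = 6.
  117 = 1*92 + 25, so a_1 = 1.
  92 = 3*25 + 17, so a_2 = 3.
  25 = 1*17 + 8, so a_3 = 1.
  17 = 2*8 + 1, so a_4 = 2.
  8 = 8*1 + 0, so a_5 = 8.
so x = [6; 1, 3, 1, 2, 8].
Convergents (p_i = a_i*p_{i-1} + p_{i-2}, q_i = a_i*q_{i-1} + q_{i-2} with p_{-2}=0, p_{-1}=1, q_{-2}=1, q_{-1}=0), until the denominator exceeds 51:
  i=0: a_0=6, p_0 = 6*1 + 0 = 6, q_0 = 6*0 + 1 = 1.
  i=1: a_1=1, p_1 = 1*6 + 1 = 7, q_1 = 1*1 + 0 = 1.
  i=2: a_2=3, p_2 = 3*7 + 6 = 27, q_2 = 3*1 + 1 = 4.
  i=3: a_3=1, p_3 = 1*27 + 7 = 34, q_3 = 1*4 + 1 = 5.
  i=4: a_4=2, p_4 = 2*34 + 27 = 95, q_4 = 2*5 + 4 = 14.
  i=5: a_5=8, p_5 = 8*95 + 34 = 794, q_5 = 8*14 + 5 = 117.
q_5 = 117 > 51, so the last convergent with denominator <= 51 is p_4/q_4 = 95/14.
The closest fraction with denominator <= 51 is either p_4/q_4 or the intermediate fraction (k*p_4 + p_3)/(k*q_4 + q_3) with the largest k >= 1 whose denominator stays <= 51; these approach x as k grows, and every other convergent or intermediate fraction in range is farther away.
Largest k: floor((51 - q_3)/q_4) = floor((51 - 5)/14) = 3.
That gives (3*95 + 34)/(3*14 + 5) = 319/47.
Compare the errors: |x - 95/14| = |794*14 - 95*117|/(117*14) = 1/1638, and |x - 319/47| = |794*47 - 319*117|/(117*47) = 5/5499.
Cross-multiplying, 1*5499 = 5499 < 8190 = 5*1638, so 1/1638 is smaller: the convergent 95/14 is closer to x than 319/47.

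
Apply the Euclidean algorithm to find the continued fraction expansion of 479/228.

[2; 9, 1, 10, 2]

Run the Euclidean algorithm on 479 and 228; the successive quotients are the partial quotients a_0, a_1, ... (each step inverts the fractional part left over by the previous one):
  479 = 2*228 + 23, so a_0 = 2.
  228 = 9*23 + 21, so a_1 = 9.
  23 = 1*21 + 2, so a_2 = 1.
  21 = 10*2 + 1, so a_3 = 10.
  2 = 2*1 + 0, so a_4 = 2.
The remainder reaches 0 after 5 divisions, so the expansion has 5 partial quotients, read off in order.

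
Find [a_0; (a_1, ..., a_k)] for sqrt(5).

Write x_i = (sqrt(5) + m_i)/d_i with (m_0, d_0) = (0, 1). a_0 = floor(sqrt(5)) = 2, since 2^2 = 4 <= 5 < 9 = 3^2.
Iterate m_{i+1} = d_i*a_i - m_i, d_{i+1} = (5 - m_{i+1}^2)/d_i, a_{i+1} = floor((a_0 + m_{i+1})/d_{i+1}):
  m_1 = 1*2 - 0 = 2, d_1 = (5 - 2^2)/1 = 1/1 = 1, a_1 = floor((2 + 2)/1) = 4.
  m_2 = 1*4 - 2 = 2, d_2 = (5 - 2^2)/1 = 1/1 = 1: (m_2, d_2) = (m_1, d_1) = (2, 1), so from here the quotient a_1 repeats; the period length is 1.
Hence the expansion of sqrt(5) is a_0 = 2 followed by the repeating block 4 (period 1).

[2; (4)]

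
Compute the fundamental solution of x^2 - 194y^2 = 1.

(x, y) = (195, 14)

First expand sqrt(194) as a continued fraction. With x_i = (sqrt(194) + m_i)/d_i and (m_0, d_0) = (0, 1): a_0 = floor(sqrt(194)) = 13, since 13^2 = 169 <= 194 < 196 = 14^2.
Iterate m_{i+1} = d_i*a_i - m_i, d_{i+1} = (194 - m_{i+1}^2)/d_i, a_{i+1} = floor((a_0 + m_{i+1})/d_{i+1}):
  m_1 = 1*13 - 0 = 13, d_1 = (194 - 13^2)/1 = 25/1 = 25, a_1 = floor((13 + 13)/25) = 1.
  m_2 = 25*1 - 13 = 12, d_2 = (194 - 12^2)/25 = 50/25 = 2, a_2 = floor((13 + 12)/2) = 12.
  m_3 = 2*12 - 12 = 12, d_3 = (194 - 12^2)/2 = 50/2 = 25, a_3 = floor((13 + 12)/25) = 1.
  m_4 = 25*1 - 12 = 13, d_4 = (194 - 13^2)/25 = 25/25 = 1, a_4 = floor((13 + 13)/1) = 26.
  m_5 = 1*26 - 13 = 13, d_5 = (194 - 13^2)/1 = 25/1 = 25: (m_5, d_5) = (m_1, d_1) = (13, 25), so from here the quotients repeat a_1, ..., a_4; the period length is 4.
So sqrt(194) = [13; (1, 12, 1, 26)] with period length k = 4.
k is even, so the fundamental solution of x^2 - 194y^2 = 1 is (p_{k-1}, q_{k-1}) = (p_3, q_3); compute convergents through index 3.
Convergents (p_i = a_i*p_{i-1} + p_{i-2}, q_i = a_i*q_{i-1} + q_{i-2} with p_{-2}=0, p_{-1}=1, q_{-2}=1, q_{-1}=0):
  i=0: a_0=13, p_0 = 13*1 + 0 = 13, q_0 = 13*0 + 1 = 1.
  i=1: a_1=1, p_1 = 1*13 + 1 = 14, q_1 = 1*1 + 0 = 1.
  i=2: a_2=12, p_2 = 12*14 + 13 = 181, q_2 = 12*1 + 1 = 13.
  i=3: a_3=1, p_3 = 1*181 + 14 = 195, q_3 = 1*13 + 1 = 14.
Check: 195^2 - 194*14^2 = 38025 - 38024 = 1, so (x, y) = (195, 14) solves the equation, and by the theorem it is the least positive solution.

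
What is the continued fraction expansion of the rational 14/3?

[4; 1, 2]

Run the Euclidean algorithm on 14 and 3; the successive quotients are the partial quotients a_0, a_1, ... (each step inverts the fractional part left over by the previous one):
  14 = 4*3 + 2, so a_0 = 4.
  3 = 1*2 + 1, so a_1 = 1.
  2 = 2*1 + 0, so a_2 = 2.
The remainder reaches 0 after 3 divisions, so the expansion has 3 partial quotients, read off in order.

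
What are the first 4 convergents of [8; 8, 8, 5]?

8/1, 65/8, 528/65, 2705/333

Using the convergent recurrence p_i = a_i*p_{i-1} + p_{i-2}, q_i = a_i*q_{i-1} + q_{i-2} with p_{-2}=0, p_{-1}=1, q_{-2}=1, q_{-1}=0:
  i=0: a_0=8, p_0 = 8*1 + 0 = 8, q_0 = 8*0 + 1 = 1.
  i=1: a_1=8, p_1 = 8*8 + 1 = 65, q_1 = 8*1 + 0 = 8.
  i=2: a_2=8, p_2 = 8*65 + 8 = 528, q_2 = 8*8 + 1 = 65.
  i=3: a_3=5, p_3 = 5*528 + 65 = 2705, q_3 = 5*65 + 8 = 333.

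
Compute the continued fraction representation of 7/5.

[1; 2, 2]

Run the Euclidean algorithm on 7 and 5; the successive quotients are the partial quotients a_0, a_1, ... (each step inverts the fractional part left over by the previous one):
  7 = 1*5 + 2, so a_0 = 1.
  5 = 2*2 + 1, so a_1 = 2.
  2 = 2*1 + 0, so a_2 = 2.
The remainder reaches 0 after 3 divisions, so the expansion has 3 partial quotients, read off in order.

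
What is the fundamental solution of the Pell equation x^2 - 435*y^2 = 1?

First expand sqrt(435) as a continued fraction. With x_i = (sqrt(435) + m_i)/d_i and (m_0, d_0) = (0, 1): a_0 = floor(sqrt(435)) = 20, since 20^2 = 400 <= 435 < 441 = 21^2.
Iterate m_{i+1} = d_i*a_i - m_i, d_{i+1} = (435 - m_{i+1}^2)/d_i, a_{i+1} = floor((a_0 + m_{i+1})/d_{i+1}):
  m_1 = 1*20 - 0 = 20, d_1 = (435 - 20^2)/1 = 35/1 = 35, a_1 = floor((20 + 20)/35) = 1.
  m_2 = 35*1 - 20 = 15, d_2 = (435 - 15^2)/35 = 210/35 = 6, a_2 = floor((20 + 15)/6) = 5.
  m_3 = 6*5 - 15 = 15, d_3 = (435 - 15^2)/6 = 210/6 = 35, a_3 = floor((20 + 15)/35) = 1.
  m_4 = 35*1 - 15 = 20, d_4 = (435 - 20^2)/35 = 35/35 = 1, a_4 = floor((20 + 20)/1) = 40.
  m_5 = 1*40 - 20 = 20, d_5 = (435 - 20^2)/1 = 35/1 = 35: (m_5, d_5) = (m_1, d_1) = (20, 35), so from here the quotients repeat a_1, ..., a_4; the period length is 4.
So sqrt(435) = [20; (1, 5, 1, 40)] with period length k = 4.
k is even, so the fundamental solution of x^2 - 435y^2 = 1 is (p_{k-1}, q_{k-1}) = (p_3, q_3); compute convergents through index 3.
Convergents (p_i = a_i*p_{i-1} + p_{i-2}, q_i = a_i*q_{i-1} + q_{i-2} with p_{-2}=0, p_{-1}=1, q_{-2}=1, q_{-1}=0):
  i=0: a_0=20, p_0 = 20*1 + 0 = 20, q_0 = 20*0 + 1 = 1.
  i=1: a_1=1, p_1 = 1*20 + 1 = 21, q_1 = 1*1 + 0 = 1.
  i=2: a_2=5, p_2 = 5*21 + 20 = 125, q_2 = 5*1 + 1 = 6.
  i=3: a_3=1, p_3 = 1*125 + 21 = 146, q_3 = 1*6 + 1 = 7.
Check: 146^2 - 435*7^2 = 21316 - 21315 = 1, so (x, y) = (146, 7) solves the equation, and by the theorem it is the least positive solution.

(x, y) = (146, 7)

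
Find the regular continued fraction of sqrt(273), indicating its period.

Write x_i = (sqrt(273) + m_i)/d_i with (m_0, d_0) = (0, 1). a_0 = floor(sqrt(273)) = 16, since 16^2 = 256 <= 273 < 289 = 17^2.
Iterate m_{i+1} = d_i*a_i - m_i, d_{i+1} = (273 - m_{i+1}^2)/d_i, a_{i+1} = floor((a_0 + m_{i+1})/d_{i+1}):
  m_1 = 1*16 - 0 = 16, d_1 = (273 - 16^2)/1 = 17/1 = 17, a_1 = floor((16 + 16)/17) = 1.
  m_2 = 17*1 - 16 = 1, d_2 = (273 - 1^2)/17 = 272/17 = 16, a_2 = floor((16 + 1)/16) = 1.
  m_3 = 16*1 - 1 = 15, d_3 = (273 - 15^2)/16 = 48/16 = 3, a_3 = floor((16 + 15)/3) = 10.
  m_4 = 3*10 - 15 = 15, d_4 = (273 - 15^2)/3 = 48/3 = 16, a_4 = floor((16 + 15)/16) = 1.
  m_5 = 16*1 - 15 = 1, d_5 = (273 - 1^2)/16 = 272/16 = 17, a_5 = floor((16 + 1)/17) = 1.
  m_6 = 17*1 - 1 = 16, d_6 = (273 - 16^2)/17 = 17/17 = 1, a_6 = floor((16 + 16)/1) = 32.
  m_7 = 1*32 - 16 = 16, d_7 = (273 - 16^2)/1 = 17/1 = 17: (m_7, d_7) = (m_1, d_1) = (16, 17), so from here the quotients repeat a_1, ..., a_6; the period length is 6.
Hence the expansion of sqrt(273) is a_0 = 16 followed by the repeating block 1, 1, 10, 1, 1, 32 (period 6).

[16; (1, 1, 10, 1, 1, 32)]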